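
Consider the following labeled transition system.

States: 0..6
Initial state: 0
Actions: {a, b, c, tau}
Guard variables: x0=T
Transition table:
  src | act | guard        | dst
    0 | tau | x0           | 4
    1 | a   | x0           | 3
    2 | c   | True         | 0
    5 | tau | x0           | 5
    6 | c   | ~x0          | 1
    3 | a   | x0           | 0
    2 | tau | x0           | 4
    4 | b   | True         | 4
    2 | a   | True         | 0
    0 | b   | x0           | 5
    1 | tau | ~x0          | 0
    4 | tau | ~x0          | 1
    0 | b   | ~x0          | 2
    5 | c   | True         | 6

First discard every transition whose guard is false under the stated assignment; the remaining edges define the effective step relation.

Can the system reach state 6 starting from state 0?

Guard filter leaves 10 enabled edge(s).
Layer 0: {0}
Layer 1: {4,5}  total {0,4,5}
Layer 2: {6}  total {0,4,5,6}
R = {0,4,5,6}
Path to 6: b·c

Answer: REACHABLE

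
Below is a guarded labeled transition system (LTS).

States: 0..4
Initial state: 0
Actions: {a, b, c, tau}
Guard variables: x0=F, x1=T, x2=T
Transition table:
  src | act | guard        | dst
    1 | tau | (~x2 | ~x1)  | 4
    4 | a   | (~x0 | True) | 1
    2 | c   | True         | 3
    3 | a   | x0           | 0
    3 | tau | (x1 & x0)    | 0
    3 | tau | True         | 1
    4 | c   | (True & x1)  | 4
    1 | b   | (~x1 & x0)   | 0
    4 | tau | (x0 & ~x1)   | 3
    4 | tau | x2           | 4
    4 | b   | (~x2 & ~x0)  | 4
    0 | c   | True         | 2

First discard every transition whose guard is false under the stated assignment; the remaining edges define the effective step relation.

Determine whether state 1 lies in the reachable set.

6 transition(s) survive guard evaluation.
L0 = {0}
L1 = {2}  cumulative {0,2}
L2 = {3}  cumulative {0,2,3}
L3 = {1}  cumulative {0,1,2,3}
Reach set: {0,1,2,3}
witness 1: c·c·tau

Answer: REACHABLE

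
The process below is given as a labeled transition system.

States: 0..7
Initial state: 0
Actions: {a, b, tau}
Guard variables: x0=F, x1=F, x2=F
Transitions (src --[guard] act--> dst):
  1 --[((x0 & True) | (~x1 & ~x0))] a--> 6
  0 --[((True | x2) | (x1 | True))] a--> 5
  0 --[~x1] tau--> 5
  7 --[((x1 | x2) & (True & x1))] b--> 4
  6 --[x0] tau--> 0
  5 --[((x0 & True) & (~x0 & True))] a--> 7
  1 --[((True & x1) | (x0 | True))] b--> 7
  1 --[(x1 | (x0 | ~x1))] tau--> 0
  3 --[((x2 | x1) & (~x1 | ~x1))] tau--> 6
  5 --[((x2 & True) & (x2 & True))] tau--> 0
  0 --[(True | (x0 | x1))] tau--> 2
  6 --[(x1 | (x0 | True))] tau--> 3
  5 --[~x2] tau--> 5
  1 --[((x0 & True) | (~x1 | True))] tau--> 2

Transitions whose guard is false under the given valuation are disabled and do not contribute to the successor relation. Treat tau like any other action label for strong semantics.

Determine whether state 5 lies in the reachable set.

Answer: REACHABLE

Analysis:
9 transition(s) survive guard evaluation.
L0 = {0}
L1 = {2,5}  cumulative {0,2,5}
R = {0,2,5}
witness 5: a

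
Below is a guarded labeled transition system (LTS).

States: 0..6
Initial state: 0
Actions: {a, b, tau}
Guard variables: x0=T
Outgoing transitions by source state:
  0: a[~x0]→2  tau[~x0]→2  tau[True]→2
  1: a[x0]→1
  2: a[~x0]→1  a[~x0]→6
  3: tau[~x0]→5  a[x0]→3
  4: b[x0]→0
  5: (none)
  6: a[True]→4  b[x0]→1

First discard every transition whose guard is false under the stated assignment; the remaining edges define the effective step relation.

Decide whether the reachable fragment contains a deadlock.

Answer: DEADLOCK at state 2

Working:
Reach set: {0,2}
  0: tau→2  [1 out]
  2: ∅  [no exit]
trace reaching 2: tau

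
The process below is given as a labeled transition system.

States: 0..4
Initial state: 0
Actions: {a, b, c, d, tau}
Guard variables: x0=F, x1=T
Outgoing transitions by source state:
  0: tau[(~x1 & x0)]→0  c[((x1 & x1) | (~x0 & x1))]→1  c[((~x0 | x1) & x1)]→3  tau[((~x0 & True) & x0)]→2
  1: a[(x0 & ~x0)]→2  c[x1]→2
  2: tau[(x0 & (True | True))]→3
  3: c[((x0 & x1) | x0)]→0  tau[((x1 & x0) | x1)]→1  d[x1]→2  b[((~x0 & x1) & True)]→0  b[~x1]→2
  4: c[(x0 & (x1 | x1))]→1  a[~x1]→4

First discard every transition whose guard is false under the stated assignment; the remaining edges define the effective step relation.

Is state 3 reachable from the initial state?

6 transition(s) survive guard evaluation.
Layer 0: {0}
Layer 1: {1,3}  now seen {0,1,3}
Layer 2: {2}  now seen {0,1,2,3}
Reachable = {0,1,2,3}
witness 3: c

Answer: REACHABLE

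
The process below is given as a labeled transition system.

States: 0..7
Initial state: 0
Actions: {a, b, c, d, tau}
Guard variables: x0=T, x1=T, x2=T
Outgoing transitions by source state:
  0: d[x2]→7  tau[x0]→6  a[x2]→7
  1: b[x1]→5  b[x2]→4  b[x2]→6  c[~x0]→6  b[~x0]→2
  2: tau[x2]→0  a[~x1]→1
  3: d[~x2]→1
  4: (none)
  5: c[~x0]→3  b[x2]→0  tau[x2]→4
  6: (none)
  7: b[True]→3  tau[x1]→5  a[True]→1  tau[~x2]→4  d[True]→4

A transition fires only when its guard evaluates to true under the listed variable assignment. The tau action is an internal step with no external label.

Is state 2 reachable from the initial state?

Answer: UNREACHABLE

Trace:
13 transition(s) survive guard evaluation.
L0 = {0}
L1 = {6,7}  total {0,6,7}
L2 = {1,3,4,5}  total {0,1,3,4,5,6,7}
Reach set: {0,1,3,4,5,6,7}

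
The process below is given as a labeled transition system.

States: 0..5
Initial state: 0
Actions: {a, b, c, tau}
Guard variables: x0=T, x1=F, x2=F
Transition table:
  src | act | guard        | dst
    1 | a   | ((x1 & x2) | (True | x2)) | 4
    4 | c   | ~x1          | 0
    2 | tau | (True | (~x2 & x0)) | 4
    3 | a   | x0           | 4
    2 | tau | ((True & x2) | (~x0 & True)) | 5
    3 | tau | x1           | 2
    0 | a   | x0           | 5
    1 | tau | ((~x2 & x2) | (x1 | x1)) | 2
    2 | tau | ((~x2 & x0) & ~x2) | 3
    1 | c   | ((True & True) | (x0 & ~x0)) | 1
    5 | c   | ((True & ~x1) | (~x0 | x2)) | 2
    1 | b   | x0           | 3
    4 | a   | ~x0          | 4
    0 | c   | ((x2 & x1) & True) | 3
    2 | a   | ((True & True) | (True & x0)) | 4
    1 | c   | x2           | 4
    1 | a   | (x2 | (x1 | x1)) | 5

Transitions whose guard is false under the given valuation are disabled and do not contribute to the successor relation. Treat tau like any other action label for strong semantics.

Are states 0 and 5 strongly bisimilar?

Compute ~ classes (split until stable):
  P[0] = {{0,1,2,3,4,5}}
  P[1] = {{0,3},{1},{2},{4,5}}
  P[2] = {{0,3},{1},{2},{4},{5}}
  P[3] = {{0},{1},{2},{3},{4},{5}}
stable after 4 split(s): 6 block(s)
0∈{0}, 5∈{5}

Answer: NOT BISIMILAR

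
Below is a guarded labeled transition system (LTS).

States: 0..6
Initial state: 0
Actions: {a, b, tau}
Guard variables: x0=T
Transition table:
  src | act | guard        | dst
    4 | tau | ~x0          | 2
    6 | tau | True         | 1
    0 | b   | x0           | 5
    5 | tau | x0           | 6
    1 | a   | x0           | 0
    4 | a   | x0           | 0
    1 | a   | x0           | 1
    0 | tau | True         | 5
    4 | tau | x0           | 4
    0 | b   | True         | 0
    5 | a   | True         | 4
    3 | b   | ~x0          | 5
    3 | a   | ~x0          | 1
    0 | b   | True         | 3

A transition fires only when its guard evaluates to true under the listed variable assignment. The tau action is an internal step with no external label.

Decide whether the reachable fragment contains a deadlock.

R = {0,1,3,4,5,6}
  0: b→0  b→3  b→5  tau→5  [4 exit(s)]
  1: a→0  a→1  [2 exit(s)]
  3: ∅  [STUCK]
  4: a→0  tau→4  [2 exit(s)]
  5: a→4  tau→6  [2 exit(s)]
  6: tau→1  [1 exit(s)]
witness 3: b

Answer: DEADLOCK at state 3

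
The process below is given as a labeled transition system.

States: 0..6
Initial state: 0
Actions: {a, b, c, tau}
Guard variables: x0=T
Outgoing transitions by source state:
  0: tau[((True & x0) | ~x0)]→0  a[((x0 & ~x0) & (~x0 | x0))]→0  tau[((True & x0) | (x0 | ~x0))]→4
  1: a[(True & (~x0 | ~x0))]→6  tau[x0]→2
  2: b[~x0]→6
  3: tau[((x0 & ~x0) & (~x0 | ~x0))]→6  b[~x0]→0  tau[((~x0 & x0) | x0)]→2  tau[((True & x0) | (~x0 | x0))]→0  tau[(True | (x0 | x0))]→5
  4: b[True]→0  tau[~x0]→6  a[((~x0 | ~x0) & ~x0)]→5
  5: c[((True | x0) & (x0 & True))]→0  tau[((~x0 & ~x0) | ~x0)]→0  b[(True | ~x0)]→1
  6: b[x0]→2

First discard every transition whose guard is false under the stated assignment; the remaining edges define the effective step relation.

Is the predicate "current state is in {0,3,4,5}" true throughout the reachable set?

Answer: INVARIANT HOLDS

Analysis:
Inv-set: {0,3,4,5}
Reach set: {0,4}
  0: safe
  4: safe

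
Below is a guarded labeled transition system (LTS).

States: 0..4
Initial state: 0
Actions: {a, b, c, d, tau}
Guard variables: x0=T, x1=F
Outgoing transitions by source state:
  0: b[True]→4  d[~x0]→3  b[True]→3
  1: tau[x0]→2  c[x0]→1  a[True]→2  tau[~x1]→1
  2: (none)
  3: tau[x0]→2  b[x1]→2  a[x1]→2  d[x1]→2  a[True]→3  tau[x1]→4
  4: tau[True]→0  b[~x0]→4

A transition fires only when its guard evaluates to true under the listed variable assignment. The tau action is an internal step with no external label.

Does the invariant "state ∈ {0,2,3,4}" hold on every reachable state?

Answer: INVARIANT HOLDS

Working:
Inv-set: {0,2,3,4}
R = {0,2,3,4}
  0: ✓
  2: ✓
  3: ✓
  4: ✓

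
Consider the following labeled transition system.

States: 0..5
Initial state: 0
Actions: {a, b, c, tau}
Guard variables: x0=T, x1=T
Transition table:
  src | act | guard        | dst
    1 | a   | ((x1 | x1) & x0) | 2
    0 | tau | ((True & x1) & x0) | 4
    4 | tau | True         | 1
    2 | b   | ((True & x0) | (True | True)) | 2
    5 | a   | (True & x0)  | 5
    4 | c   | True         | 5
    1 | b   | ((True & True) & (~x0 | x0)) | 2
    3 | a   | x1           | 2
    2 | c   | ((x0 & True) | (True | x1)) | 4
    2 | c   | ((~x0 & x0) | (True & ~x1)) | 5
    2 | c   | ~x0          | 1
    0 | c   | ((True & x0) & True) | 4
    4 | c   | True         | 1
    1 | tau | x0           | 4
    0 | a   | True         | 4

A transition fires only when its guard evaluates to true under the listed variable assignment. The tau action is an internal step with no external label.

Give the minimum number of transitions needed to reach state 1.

Answer: 2

Working:
Layered search for 1:
  L0 = {0}
  L1 = {4}
  L2 = {1,5}
depth(1)=2, e.g. a·c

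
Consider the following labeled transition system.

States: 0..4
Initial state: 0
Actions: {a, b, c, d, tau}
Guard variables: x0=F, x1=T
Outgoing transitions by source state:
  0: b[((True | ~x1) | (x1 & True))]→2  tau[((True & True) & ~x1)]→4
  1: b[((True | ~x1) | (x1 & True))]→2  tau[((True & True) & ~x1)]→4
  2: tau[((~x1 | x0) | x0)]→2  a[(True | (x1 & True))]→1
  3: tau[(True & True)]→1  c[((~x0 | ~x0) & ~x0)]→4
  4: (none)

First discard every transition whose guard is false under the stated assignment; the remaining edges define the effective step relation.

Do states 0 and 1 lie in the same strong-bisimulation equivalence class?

Bisimulation quotient by refinement:
  π0 = {{0,1,2,3,4}}
  π1 = {{0,1},{2},{3},{4}}
stable after 2 split(s): 4 block(s)
[0]={0,1}  [1]={0,1}

Answer: BISIMILAR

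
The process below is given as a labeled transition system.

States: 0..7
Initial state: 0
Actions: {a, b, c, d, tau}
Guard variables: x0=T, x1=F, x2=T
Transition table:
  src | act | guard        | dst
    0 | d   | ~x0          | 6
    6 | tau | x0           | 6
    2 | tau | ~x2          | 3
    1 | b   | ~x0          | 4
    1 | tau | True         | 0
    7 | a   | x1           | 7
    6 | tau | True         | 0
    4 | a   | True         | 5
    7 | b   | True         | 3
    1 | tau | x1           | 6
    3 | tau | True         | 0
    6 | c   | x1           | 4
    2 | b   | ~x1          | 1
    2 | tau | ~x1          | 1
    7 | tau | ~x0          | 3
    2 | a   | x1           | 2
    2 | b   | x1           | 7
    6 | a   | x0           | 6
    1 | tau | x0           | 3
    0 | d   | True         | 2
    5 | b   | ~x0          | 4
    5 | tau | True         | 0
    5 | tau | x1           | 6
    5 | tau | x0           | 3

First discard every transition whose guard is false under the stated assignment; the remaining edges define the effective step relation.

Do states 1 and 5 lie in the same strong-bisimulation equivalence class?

Bisimulation quotient by refinement:
  π0 = {{0,1,2,3,4,5,6,7}}
  π1 = {{0},{1,3,5},{2},{4},{6},{7}}
  π2 = {{0},{1,5},{2},{3},{4},{6},{7}}
Fixed point at round 3; 7 class(es).
class of 1: {1,5}; class of 5: {1,5}

Answer: BISIMILAR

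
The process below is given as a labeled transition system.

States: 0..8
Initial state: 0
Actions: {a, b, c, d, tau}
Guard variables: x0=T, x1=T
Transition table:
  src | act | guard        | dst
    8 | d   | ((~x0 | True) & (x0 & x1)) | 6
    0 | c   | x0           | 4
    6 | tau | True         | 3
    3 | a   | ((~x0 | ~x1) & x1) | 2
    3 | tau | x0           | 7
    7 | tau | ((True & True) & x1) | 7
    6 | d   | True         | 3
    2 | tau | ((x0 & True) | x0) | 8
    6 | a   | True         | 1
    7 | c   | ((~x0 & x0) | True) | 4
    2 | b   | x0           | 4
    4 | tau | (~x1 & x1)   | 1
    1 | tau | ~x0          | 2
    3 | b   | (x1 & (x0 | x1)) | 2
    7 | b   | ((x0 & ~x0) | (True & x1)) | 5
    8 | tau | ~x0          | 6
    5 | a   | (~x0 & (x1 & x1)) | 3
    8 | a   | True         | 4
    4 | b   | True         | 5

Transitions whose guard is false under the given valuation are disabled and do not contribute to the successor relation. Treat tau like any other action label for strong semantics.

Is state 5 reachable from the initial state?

Answer: REACHABLE

Working:
Guard filter leaves 14 enabled edge(s).
depth 0: {0}
depth 1: {4}  now seen {0,4}
depth 2: {5}  now seen {0,4,5}
Reach set: {0,4,5}
trace reaching 5: c·b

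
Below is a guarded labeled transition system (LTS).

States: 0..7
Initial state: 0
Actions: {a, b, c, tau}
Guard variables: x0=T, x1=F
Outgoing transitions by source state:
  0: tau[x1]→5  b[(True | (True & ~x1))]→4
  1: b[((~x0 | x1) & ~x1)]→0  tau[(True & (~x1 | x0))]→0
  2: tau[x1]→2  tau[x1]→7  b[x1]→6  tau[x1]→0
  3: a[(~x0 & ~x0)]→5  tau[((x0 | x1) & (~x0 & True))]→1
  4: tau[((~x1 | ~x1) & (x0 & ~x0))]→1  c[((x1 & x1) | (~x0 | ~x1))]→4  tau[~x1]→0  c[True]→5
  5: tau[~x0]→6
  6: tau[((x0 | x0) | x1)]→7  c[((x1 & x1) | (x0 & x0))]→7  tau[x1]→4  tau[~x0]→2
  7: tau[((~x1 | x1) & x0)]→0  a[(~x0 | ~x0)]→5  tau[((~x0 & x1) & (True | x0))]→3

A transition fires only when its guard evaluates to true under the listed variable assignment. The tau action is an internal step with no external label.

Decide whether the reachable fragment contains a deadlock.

Reachable = {0,4,5}
  0: b→4  [1 exit(s)]
  4: c→4  c→5  tau→0  [3 exit(s)]
  5: ∅  [no exit]
witness 5: b·c

Answer: DEADLOCK at state 5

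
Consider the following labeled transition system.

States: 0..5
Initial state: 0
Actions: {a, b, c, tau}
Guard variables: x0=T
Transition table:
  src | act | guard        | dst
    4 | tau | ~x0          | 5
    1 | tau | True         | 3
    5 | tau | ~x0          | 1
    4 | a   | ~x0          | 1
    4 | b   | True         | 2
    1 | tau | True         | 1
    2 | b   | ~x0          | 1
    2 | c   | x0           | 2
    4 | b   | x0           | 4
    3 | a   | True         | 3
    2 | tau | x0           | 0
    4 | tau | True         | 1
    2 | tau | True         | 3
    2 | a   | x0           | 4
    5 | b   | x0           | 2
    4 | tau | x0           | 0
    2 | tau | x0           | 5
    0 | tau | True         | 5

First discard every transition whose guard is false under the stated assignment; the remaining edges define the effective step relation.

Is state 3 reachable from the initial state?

14 transition(s) survive guard evaluation.
depth 0: {0}
depth 1: {5}  now seen {0,5}
depth 2: {2}  now seen {0,2,5}
depth 3: {3,4}  now seen {0,2,3,4,5}
depth 4: {1}  now seen {0,1,2,3,4,5}
R = {0,1,2,3,4,5}
trace reaching 3: tau·b·tau

Answer: REACHABLE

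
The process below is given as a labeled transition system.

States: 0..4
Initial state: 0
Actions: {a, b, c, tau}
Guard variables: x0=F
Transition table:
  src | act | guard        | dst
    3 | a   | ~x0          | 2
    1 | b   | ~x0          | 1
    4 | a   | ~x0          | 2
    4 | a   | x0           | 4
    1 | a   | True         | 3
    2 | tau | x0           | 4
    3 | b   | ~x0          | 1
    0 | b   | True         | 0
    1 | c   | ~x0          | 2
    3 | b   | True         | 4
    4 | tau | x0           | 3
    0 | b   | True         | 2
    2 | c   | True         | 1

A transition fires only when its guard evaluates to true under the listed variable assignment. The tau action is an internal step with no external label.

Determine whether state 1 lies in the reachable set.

Answer: REACHABLE

Trace:
After dropping false guards: 10 live edges.
L0 = {0}
L1 = {2}  cumulative {0,2}
L2 = {1}  cumulative {0,1,2}
L3 = {3}  cumulative {0,1,2,3}
L4 = {4}  cumulative {0,1,2,3,4}
Reachable = {0,1,2,3,4}
Path to 1: b·c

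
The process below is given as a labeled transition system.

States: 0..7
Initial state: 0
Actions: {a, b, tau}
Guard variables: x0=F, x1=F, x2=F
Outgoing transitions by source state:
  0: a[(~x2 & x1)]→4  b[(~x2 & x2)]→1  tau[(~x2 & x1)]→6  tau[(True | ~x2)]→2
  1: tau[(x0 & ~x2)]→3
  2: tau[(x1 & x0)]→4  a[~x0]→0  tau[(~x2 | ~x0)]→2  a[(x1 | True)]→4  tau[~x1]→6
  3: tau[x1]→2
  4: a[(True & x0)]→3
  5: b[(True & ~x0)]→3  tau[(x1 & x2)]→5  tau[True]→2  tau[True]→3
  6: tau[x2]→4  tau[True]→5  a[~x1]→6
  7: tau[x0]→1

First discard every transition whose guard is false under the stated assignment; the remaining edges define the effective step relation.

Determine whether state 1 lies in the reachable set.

After dropping false guards: 10 live edges.
L0 = {0}
L1 = {2}  now seen {0,2}
L2 = {4,6}  now seen {0,2,4,6}
L3 = {5}  now seen {0,2,4,5,6}
L4 = {3}  now seen {0,2,3,4,5,6}
R = {0,2,3,4,5,6}

Answer: UNREACHABLE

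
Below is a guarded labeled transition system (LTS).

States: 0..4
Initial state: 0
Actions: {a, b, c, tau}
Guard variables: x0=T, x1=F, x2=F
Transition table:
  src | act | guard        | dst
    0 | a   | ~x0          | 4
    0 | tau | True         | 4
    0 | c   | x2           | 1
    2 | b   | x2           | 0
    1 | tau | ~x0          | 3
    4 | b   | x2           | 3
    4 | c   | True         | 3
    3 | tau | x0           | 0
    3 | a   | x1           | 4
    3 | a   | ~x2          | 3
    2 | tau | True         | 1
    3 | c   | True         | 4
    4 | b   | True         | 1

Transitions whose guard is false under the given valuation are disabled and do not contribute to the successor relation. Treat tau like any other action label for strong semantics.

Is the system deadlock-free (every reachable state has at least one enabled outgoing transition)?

Reach set: {0,1,3,4}
  0: tau→4  [1 exit(s)]
  1: ∅  [no exit]
  3: a→3  c→4  tau→0  [3 exit(s)]
  4: b→1  c→3  [2 exit(s)]
trace reaching 1: tau·b

Answer: DEADLOCK at state 1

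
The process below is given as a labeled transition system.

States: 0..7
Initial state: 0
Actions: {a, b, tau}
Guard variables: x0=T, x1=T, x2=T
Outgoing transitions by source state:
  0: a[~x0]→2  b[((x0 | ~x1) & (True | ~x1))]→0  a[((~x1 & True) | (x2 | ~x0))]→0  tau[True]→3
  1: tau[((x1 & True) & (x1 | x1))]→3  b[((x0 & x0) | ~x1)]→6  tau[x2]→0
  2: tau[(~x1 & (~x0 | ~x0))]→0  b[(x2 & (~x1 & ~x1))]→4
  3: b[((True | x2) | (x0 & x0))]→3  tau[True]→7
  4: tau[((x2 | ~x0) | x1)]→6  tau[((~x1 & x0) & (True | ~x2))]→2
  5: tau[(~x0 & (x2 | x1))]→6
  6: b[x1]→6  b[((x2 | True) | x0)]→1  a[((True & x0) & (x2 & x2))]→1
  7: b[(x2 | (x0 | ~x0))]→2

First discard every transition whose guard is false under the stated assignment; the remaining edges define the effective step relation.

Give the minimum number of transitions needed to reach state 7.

Layered search for 7:
  Layer 0: {0}
  Layer 1: {3}
  Layer 2: {7}
depth(7)=2, e.g. tau·tau

Answer: 2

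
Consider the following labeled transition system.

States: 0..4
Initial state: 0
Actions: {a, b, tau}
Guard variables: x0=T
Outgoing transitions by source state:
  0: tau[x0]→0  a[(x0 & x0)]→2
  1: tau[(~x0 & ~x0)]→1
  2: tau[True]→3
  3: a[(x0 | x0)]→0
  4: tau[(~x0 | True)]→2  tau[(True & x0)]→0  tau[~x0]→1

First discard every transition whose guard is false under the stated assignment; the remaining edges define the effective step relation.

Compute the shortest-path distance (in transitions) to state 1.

Layered search for 1:
  depth 0: {0}
  depth 1: {2}
  depth 2: {3}
1 never appears.

Answer: UNREACHABLE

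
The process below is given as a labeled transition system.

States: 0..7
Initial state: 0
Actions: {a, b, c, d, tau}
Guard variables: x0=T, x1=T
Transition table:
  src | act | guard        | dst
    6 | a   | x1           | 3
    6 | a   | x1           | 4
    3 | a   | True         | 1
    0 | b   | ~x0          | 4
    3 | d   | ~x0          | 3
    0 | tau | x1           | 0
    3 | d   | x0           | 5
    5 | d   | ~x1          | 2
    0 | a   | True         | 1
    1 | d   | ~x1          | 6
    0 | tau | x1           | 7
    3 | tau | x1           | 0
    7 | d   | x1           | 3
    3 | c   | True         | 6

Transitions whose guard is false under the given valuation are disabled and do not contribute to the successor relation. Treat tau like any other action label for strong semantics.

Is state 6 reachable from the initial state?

Answer: REACHABLE

Analysis:
10 transition(s) survive guard evaluation.
Layer 0: {0}
Layer 1: {1,7}  now seen {0,1,7}
Layer 2: {3}  now seen {0,1,3,7}
Layer 3: {5,6}  now seen {0,1,3,5,6,7}
Layer 4: {4}  now seen {0,1,3,4,5,6,7}
R = {0,1,3,4,5,6,7}
Path to 6: tau·d·c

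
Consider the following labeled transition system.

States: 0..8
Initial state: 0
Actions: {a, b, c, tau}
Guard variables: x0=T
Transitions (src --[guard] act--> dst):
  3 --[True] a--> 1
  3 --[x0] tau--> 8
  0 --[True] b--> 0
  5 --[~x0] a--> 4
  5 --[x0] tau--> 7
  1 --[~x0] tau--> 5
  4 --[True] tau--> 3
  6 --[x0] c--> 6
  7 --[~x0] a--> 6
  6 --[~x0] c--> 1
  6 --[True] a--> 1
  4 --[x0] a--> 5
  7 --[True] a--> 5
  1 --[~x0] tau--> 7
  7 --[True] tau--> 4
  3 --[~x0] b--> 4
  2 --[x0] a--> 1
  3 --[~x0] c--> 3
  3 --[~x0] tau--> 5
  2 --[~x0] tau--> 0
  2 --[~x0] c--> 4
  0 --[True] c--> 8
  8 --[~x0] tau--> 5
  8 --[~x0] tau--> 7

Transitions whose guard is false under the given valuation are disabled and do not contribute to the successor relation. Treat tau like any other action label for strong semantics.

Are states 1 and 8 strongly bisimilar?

Bisimulation quotient by refinement:
  round 0: {{0,1,2,3,4,5,6,7,8}}
  round 1: {{0},{1,8},{2},{3,4,7},{5},{6}}
  round 2: {{0},{1,8},{2},{3},{4,7},{5},{6}}
  round 3: {{0},{1,8},{2},{3},{4},{5},{6},{7}}
stable after 4 split(s): 8 block(s)
1∈{1,8}, 8∈{1,8}

Answer: BISIMILAR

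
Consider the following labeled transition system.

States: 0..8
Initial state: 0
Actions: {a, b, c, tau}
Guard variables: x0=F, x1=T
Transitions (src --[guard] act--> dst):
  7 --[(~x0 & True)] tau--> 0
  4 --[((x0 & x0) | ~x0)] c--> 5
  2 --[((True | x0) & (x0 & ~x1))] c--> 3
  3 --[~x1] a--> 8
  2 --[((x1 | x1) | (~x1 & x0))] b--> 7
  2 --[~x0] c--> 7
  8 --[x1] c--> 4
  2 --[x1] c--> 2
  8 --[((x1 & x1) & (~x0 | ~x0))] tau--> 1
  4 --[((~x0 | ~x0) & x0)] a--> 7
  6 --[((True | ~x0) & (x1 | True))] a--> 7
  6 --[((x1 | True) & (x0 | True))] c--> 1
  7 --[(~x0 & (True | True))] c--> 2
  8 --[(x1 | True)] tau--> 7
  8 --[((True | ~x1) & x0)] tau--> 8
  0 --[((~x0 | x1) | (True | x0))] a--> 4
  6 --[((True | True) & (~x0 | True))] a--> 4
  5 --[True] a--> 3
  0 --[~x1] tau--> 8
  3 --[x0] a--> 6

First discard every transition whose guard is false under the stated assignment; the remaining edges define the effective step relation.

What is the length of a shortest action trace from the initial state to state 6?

Answer: UNREACHABLE

Working:
BFS to 6:
  L0 = {0}
  L1 = {4}
  L2 = {5}
  L3 = {3}
6 never appears.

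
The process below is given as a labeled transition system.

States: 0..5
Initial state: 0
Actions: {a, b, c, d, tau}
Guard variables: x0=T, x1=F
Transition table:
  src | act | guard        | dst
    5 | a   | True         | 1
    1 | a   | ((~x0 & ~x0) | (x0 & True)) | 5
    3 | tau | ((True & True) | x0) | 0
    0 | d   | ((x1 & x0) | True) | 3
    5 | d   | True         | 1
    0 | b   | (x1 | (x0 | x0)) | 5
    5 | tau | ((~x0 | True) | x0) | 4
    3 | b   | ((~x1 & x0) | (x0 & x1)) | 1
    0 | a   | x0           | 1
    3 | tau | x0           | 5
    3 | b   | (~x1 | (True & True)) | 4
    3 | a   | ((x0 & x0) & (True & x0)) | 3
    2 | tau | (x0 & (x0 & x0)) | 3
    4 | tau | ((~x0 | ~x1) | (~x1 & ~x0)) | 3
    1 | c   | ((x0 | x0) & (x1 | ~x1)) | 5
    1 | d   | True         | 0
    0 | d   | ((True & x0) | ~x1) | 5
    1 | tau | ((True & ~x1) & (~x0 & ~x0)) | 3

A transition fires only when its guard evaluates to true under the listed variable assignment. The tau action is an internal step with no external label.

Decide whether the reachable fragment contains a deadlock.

Reach set: {0,1,3,4,5}
  0: a→1  b→5  d→3  d→5  [4 out]
  1: a→5  c→5  d→0  [3 out]
  3: a→3  b→1  b→4  tau→0  tau→5  [5 out]
  4: tau→3  [1 out]
  5: a→1  d→1  tau→4  [3 out]

Answer: DEADLOCK-FREE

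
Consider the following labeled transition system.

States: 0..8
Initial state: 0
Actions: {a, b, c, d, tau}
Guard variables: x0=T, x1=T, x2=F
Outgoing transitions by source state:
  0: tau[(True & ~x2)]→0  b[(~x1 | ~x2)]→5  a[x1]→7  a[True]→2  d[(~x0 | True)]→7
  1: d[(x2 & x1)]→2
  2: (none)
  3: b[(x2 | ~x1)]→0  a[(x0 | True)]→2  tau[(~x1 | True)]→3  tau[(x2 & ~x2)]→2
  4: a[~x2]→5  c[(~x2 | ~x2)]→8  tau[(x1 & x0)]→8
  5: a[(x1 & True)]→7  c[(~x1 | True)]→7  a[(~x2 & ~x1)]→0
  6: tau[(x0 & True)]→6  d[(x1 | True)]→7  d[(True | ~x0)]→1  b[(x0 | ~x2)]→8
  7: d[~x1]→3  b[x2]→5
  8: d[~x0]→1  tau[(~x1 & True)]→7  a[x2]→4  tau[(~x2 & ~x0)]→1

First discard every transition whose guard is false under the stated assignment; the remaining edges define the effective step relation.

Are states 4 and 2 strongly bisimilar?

Bisimulation quotient by refinement:
  P[0] = {{0,1,2,3,4,5,6,7,8}}
  P[1] = {{0},{1,2,7,8},{3},{4},{5},{6}}
stable after 2 split(s): 6 block(s)
4∈{4}, 2∈{1,2,7,8}

Answer: NOT BISIMILAR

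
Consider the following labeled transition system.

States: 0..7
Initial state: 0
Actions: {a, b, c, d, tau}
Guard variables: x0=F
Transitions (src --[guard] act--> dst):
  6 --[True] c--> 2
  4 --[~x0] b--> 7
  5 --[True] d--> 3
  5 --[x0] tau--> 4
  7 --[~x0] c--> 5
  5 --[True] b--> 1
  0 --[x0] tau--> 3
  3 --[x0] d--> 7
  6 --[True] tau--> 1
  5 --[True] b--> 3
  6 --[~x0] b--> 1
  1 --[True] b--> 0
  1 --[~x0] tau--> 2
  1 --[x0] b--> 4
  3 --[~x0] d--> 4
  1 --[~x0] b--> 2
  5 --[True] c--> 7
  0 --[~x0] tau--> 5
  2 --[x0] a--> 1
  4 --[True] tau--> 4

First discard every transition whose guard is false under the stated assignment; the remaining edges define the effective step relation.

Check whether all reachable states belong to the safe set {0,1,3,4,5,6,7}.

Allowed set {0,1,3,4,5,6,7}
R = {0,1,2,3,4,5,7}
  0: ok
  1: ok
  2: VIOLATES
  3: ok
  4: ok
  5: ok
  7: ok
counterexample path to 2: tau·b·b

Answer: INVARIANT VIOLATED at state 2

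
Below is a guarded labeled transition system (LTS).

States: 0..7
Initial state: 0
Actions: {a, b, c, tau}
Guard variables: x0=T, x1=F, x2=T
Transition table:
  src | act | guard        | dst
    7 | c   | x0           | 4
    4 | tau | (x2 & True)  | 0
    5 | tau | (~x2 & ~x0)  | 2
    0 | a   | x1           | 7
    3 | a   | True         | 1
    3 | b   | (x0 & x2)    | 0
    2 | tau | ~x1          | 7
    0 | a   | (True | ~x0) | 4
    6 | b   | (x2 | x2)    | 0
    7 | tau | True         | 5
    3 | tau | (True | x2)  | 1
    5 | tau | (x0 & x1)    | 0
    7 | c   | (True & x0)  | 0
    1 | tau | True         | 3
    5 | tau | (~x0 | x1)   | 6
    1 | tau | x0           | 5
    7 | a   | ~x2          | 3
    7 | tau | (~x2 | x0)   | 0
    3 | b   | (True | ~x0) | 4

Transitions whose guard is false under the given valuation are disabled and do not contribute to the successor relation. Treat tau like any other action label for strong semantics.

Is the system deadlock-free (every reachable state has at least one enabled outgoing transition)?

Reachable = {0,4}
  0: a→4  [1 out]
  4: tau→0  [1 out]

Answer: DEADLOCK-FREE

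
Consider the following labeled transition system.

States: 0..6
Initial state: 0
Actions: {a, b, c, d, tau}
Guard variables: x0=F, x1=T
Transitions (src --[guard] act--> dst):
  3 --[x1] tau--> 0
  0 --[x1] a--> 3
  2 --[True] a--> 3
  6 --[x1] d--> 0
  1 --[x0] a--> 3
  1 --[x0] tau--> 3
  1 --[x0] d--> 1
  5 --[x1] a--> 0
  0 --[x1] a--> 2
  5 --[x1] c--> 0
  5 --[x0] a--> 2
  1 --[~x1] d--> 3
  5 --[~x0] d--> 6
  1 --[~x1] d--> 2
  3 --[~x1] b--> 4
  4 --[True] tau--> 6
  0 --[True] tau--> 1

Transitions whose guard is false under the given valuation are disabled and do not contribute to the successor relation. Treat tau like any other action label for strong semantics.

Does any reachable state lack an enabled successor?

Answer: DEADLOCK at state 1

Working:
R = {0,1,2,3}
  0: a→2  a→3  tau→1  [3 exit(s)]
  1: ∅  [no exit]
  2: a→3  [1 exit(s)]
  3: tau→0  [1 exit(s)]
Path to 1: tau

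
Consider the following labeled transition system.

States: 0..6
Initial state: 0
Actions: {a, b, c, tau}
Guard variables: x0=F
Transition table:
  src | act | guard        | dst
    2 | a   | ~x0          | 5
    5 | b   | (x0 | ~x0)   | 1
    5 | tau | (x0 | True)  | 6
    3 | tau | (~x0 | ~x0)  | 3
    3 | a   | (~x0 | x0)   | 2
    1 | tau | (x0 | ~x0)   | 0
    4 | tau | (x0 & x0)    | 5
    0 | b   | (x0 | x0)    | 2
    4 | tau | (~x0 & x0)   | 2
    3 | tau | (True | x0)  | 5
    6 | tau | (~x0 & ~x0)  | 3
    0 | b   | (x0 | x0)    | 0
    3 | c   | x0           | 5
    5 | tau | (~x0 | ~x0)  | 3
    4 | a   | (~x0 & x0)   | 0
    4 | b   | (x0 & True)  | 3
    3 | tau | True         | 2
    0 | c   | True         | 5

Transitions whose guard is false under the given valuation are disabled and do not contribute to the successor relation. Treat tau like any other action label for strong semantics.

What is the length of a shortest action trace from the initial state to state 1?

Answer: 2

Analysis:
Breadth-first toward 1:
  L0 = {0}
  L1 = {5}
  L2 = {1,3,6}
depth(1)=2, e.g. c·b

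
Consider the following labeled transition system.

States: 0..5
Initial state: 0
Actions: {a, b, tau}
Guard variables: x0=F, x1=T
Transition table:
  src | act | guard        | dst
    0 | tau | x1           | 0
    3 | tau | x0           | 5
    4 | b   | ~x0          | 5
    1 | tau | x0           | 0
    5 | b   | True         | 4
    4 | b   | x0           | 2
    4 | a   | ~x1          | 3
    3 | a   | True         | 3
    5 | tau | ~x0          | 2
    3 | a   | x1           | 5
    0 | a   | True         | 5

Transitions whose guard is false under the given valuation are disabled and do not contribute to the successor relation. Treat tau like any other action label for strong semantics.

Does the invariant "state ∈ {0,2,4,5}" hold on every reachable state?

Answer: INVARIANT HOLDS

Working:
Allowed set {0,2,4,5}
R = {0,2,4,5}
  0: ✓
  2: ✓
  4: ✓
  5: ✓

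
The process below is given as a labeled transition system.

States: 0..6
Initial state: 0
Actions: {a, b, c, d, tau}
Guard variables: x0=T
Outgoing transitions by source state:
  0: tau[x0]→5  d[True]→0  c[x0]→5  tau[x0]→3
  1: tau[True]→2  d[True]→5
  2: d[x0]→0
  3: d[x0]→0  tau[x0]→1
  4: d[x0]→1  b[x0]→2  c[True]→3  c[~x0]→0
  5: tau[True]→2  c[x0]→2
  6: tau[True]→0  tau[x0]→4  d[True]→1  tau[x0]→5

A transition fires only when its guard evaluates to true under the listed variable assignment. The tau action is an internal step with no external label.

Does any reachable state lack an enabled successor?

R = {0,1,2,3,5}
  0: c→5  d→0  tau→3  tau→5  [deg 4]
  1: d→5  tau→2  [deg 2]
  2: d→0  [deg 1]
  3: d→0  tau→1  [deg 2]
  5: c→2  tau→2  [deg 2]

Answer: DEADLOCK-FREE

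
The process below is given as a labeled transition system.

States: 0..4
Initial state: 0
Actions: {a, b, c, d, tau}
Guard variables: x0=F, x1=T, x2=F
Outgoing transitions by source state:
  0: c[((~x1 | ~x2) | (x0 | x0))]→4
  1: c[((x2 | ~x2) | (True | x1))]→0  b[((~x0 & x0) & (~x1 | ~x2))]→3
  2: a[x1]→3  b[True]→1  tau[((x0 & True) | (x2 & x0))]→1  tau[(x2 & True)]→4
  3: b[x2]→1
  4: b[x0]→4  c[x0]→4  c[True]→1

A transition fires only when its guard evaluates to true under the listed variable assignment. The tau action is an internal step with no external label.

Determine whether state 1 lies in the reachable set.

Guard filter leaves 5 enabled edge(s).
depth 0: {0}
depth 1: {4}  now seen {0,4}
depth 2: {1}  now seen {0,1,4}
Reach set: {0,1,4}
trace reaching 1: c·c

Answer: REACHABLE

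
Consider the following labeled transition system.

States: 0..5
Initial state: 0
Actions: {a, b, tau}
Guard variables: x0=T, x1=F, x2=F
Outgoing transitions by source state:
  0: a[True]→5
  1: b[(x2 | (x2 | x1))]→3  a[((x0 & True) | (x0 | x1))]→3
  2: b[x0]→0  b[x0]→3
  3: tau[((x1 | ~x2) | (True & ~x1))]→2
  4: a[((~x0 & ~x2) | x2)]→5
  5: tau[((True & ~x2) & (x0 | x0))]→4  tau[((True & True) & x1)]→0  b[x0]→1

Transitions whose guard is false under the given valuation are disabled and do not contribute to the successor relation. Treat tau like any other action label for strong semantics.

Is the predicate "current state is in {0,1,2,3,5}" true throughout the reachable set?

Safe = {0,1,2,3,5}
Reachable = {0,1,2,3,4,5}
  0: safe
  1: safe
  2: safe
  3: safe
  4: VIOLATES
  5: safe
counterexample path to 4: a·tau

Answer: INVARIANT VIOLATED at state 4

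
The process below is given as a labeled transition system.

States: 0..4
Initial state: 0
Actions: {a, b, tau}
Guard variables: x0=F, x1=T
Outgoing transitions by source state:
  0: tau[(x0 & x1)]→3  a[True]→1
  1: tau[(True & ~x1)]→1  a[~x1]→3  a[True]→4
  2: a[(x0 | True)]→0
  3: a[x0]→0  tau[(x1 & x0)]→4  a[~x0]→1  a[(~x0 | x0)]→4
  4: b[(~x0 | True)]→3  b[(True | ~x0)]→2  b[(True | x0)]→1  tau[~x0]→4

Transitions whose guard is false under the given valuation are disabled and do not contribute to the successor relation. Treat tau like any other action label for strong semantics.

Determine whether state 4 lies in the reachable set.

After dropping false guards: 9 live edges.
Layer 0: {0}
Layer 1: {1}  cumulative {0,1}
Layer 2: {4}  cumulative {0,1,4}
Layer 3: {2,3}  cumulative {0,1,2,3,4}
R = {0,1,2,3,4}
trace reaching 4: a·a

Answer: REACHABLE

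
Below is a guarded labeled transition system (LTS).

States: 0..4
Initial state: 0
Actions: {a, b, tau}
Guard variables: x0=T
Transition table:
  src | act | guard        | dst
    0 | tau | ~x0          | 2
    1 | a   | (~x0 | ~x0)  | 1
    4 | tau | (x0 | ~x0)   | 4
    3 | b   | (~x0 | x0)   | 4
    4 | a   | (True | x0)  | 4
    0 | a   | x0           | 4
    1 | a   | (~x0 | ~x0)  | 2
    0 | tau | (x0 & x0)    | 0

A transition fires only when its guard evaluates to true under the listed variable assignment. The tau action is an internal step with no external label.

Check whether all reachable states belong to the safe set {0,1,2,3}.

Answer: INVARIANT VIOLATED at state 4

Working:
Inv-set: {0,1,2,3}
Reachable = {0,4}
  0: ok
  4: ✗ unsafe
reach 4 via a — violates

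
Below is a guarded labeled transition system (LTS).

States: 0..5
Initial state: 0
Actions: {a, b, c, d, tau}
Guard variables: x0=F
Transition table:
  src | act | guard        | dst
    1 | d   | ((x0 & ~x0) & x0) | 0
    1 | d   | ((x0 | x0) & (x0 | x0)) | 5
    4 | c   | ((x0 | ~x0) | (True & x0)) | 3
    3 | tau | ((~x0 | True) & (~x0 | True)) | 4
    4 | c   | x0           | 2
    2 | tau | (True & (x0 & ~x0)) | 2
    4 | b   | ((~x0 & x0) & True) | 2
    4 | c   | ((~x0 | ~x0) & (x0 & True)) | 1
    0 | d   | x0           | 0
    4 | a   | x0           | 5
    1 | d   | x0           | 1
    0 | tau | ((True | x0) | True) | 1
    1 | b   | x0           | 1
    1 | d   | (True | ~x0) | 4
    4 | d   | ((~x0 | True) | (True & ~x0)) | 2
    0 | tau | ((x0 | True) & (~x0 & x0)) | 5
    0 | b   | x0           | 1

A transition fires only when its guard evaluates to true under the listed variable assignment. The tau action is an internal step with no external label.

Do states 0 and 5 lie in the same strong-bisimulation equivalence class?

Answer: NOT BISIMILAR

Analysis:
Bisimulation quotient by refinement:
  P[0] = {{0,1,2,3,4,5}}
  P[1] = {{0,3},{1},{2,5},{4}}
  P[2] = {{0},{1},{2,5},{3},{4}}
stable after 3 split(s): 5 block(s)
class of 0: {0}; class of 5: {2,5}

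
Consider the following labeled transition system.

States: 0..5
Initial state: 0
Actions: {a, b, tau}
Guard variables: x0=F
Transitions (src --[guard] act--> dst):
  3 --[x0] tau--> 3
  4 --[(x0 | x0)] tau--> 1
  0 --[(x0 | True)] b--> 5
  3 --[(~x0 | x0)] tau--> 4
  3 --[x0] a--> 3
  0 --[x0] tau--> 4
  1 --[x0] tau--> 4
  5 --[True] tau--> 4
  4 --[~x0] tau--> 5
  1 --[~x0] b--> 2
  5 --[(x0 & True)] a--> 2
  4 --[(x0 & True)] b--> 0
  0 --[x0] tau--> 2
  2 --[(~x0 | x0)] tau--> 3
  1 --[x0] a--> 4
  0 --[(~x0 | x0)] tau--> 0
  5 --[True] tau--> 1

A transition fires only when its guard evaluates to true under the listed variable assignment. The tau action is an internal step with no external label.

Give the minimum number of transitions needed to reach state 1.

Answer: 2

Analysis:
BFS to 1:
  depth 0: {0}
  depth 1: {5}
  depth 2: {1,4}
first hit 1 at d=2 via b·tau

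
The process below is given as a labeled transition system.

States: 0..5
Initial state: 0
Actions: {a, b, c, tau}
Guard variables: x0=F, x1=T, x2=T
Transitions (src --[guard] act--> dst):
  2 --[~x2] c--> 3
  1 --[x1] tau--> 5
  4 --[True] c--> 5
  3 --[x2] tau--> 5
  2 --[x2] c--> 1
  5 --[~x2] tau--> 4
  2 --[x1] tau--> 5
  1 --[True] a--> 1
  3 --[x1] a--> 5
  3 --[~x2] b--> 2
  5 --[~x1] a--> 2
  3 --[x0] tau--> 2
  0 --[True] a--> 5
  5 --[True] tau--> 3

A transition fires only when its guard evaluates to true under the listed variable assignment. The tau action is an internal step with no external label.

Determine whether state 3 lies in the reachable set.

Guard filter leaves 9 enabled edge(s).
depth 0: {0}
depth 1: {5}  total {0,5}
depth 2: {3}  total {0,3,5}
R = {0,3,5}
Path to 3: a·tau

Answer: REACHABLE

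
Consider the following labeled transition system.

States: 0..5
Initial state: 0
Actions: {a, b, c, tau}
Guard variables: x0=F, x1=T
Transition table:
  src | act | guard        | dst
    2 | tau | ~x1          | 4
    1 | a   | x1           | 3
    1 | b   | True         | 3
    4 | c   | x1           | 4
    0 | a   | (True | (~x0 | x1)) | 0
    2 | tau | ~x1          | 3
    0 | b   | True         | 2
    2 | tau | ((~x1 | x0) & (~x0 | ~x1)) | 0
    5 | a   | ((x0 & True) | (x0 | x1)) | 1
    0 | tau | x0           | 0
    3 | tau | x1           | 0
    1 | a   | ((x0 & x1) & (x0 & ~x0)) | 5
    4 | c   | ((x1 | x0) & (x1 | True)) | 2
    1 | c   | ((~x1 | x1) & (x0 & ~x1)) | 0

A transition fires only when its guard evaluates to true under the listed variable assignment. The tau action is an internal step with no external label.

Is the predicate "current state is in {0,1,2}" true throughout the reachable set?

Answer: INVARIANT HOLDS

Working:
Allowed set {0,1,2}
Reach set: {0,2}
  0: safe
  2: safe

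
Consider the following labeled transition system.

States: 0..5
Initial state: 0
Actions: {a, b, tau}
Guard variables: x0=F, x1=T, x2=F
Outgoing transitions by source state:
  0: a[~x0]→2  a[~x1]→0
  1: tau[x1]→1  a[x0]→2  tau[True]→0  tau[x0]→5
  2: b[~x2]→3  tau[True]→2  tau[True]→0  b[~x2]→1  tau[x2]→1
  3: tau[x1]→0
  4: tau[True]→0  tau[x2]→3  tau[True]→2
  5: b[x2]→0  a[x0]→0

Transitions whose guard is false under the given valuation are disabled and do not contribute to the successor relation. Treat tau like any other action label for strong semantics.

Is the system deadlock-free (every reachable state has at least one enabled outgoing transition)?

Answer: DEADLOCK-FREE

Analysis:
Reach set: {0,1,2,3}
  0: a→2  [1 out]
  1: tau→0  tau→1  [2 out]
  2: b→1  b→3  tau→0  tau→2  [4 out]
  3: tau→0  [1 out]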